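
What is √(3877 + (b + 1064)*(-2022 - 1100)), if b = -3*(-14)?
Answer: I*√3449055 ≈ 1857.2*I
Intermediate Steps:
b = 42
√(3877 + (b + 1064)*(-2022 - 1100)) = √(3877 + (42 + 1064)*(-2022 - 1100)) = √(3877 + 1106*(-3122)) = √(3877 - 3452932) = √(-3449055) = I*√3449055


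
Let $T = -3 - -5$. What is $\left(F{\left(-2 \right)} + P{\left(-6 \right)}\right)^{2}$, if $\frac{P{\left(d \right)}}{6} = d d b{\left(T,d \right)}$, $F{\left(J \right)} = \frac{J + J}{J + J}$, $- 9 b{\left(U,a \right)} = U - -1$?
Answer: $5041$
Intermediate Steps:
$T = 2$ ($T = -3 + 5 = 2$)
$b{\left(U,a \right)} = - \frac{1}{9} - \frac{U}{9}$ ($b{\left(U,a \right)} = - \frac{U - -1}{9} = - \frac{U + 1}{9} = - \frac{1 + U}{9} = - \frac{1}{9} - \frac{U}{9}$)
$F{\left(J \right)} = 1$ ($F{\left(J \right)} = \frac{2 J}{2 J} = 2 J \frac{1}{2 J} = 1$)
$P{\left(d \right)} = - 2 d^{2}$ ($P{\left(d \right)} = 6 d d \left(- \frac{1}{9} - \frac{2}{9}\right) = 6 d^{2} \left(- \frac{1}{9} - \frac{2}{9}\right) = 6 d^{2} \left(- \frac{1}{3}\right) = 6 \left(- \frac{d^{2}}{3}\right) = - 2 d^{2}$)
$\left(F{\left(-2 \right)} + P{\left(-6 \right)}\right)^{2} = \left(1 - 2 \left(-6\right)^{2}\right)^{2} = \left(1 - 72\right)^{2} = \left(-71\right)^{2} = 5041$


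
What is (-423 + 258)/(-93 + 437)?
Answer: -165/344 ≈ -0.47965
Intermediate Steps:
(-423 + 258)/(-93 + 437) = -165/344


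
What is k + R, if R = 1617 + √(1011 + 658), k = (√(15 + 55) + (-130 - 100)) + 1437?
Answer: 2824 + √70 + √1669 ≈ 2873.2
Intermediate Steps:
k = 1207 + √70 (k = (√70 - 230) + 1437 = (-230 + √70) + 1437 = 1207 + √70 ≈ 1215.4)
R = 1617 + √1669 ≈ 1657.9
k + R = (1207 + √70) + (1617 + √1669) = 2824 + √70 + √1669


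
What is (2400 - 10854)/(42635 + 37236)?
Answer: -8454/79871 ≈ -0.10585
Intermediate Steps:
(2400 - 10854)/(42635 + 37236) = -8454/79871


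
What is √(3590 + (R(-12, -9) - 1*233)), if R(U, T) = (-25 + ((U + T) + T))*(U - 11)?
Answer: √4622 ≈ 67.985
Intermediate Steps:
R(U, T) = (-11 + U)*(-25 + U + 2*T) (R(U, T) = (-25 + ((T + U) + T))*(-11 + U) = (-25 + (U + 2*T))*(-11 + U) = (-25 + U + 2*T)*(-11 + U) = (-11 + U)*(-25 + U + 2*T))
√(3590 + (R(-12, -9) - 1*233)) = √(3590 + ((275 + (-12)² - 36*(-12) - 22*(-9) + 2*(-9)*(-12)) - 1*233)) = √(3590 + ((275 + 144 + 432 + 198 + 216) - 233)) = √(3590 + (1265 - 233)) = √(3590 + 1032) = √4622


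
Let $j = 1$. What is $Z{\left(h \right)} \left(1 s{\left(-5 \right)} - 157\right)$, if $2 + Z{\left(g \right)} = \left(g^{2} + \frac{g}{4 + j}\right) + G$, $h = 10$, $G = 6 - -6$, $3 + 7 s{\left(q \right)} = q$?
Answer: $-17712$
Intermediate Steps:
$s{\left(q \right)} = - \frac{3}{7} + \frac{q}{7}$
$G = 12$ ($G = 6 + 6 = 12$)
$Z{\left(g \right)} = 10 + g^{2} + \frac{g}{5}$ ($Z{\left(g \right)} = -2 + \left(\left(g^{2} + \frac{g}{4 + 1}\right) + 12\right) = -2 + \left(\left(g^{2} + \frac{g}{5}\right) + 12\right) = -2 + \left(12 + g^{2} + \frac{g}{5}\right) = 10 + g^{2} + \frac{g}{5}$)
$Z{\left(h \right)} \left(1 s{\left(-5 \right)} - 157\right) = \left(10 + 10^{2} + \frac{1}{5} \cdot 10\right) \left(1 \left(- \frac{3}{7} + \frac{1}{7} \left(-5\right)\right) - 157\right) = \left(10 + 100 + 2\right) \left(1 \left(- \frac{3}{7} - \frac{5}{7}\right) - 157\right) = 112 \left(1 \left(- \frac{8}{7}\right) - 157\right) = 112 \left(- \frac{8}{7} - 157\right) = 112 \left(- \frac{1107}{7}\right) = -17712$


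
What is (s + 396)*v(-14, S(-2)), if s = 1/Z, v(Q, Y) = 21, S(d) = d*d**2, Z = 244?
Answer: 2029125/244 ≈ 8316.1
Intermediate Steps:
S(d) = d**3
s = 1/244 ≈ 0.0040984
(s + 396)*v(-14, S(-2)) = (1/244 + 396)*21 = (96625/244)*21 = 2029125/244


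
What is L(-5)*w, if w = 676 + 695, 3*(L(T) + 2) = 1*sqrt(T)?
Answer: -2742 + 457*I*sqrt(5) ≈ -2742.0 + 1021.9*I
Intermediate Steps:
L(T) = -2 + sqrt(T)/3 (L(T) = -2 + (1*sqrt(T))/3 = -2 + sqrt(T)/3)
w = 1371
L(-5)*w = (-2 + sqrt(-5)/3)*1371 = (-2 + (I*sqrt(5))/3)*1371 = (-2 + I*sqrt(5)/3)*1371 = -2742 + 457*I*sqrt(5)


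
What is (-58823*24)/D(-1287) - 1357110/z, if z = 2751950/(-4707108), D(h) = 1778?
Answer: 567704577191712/244648355 ≈ 2.3205e+6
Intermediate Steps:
z = -1375975/2353554 (z = 2751950*(-1/4707108) = -1375975/2353554 ≈ -0.58464)
(-58823*24)/D(-1287) - 1357110/z = -58823*24/1778 - 1357110/(-1375975/2353554) = -1411752*1/1778 - 1357110*(-2353554/1375975) = -705876/889 + 638806333788/275195 = 567704577191712/244648355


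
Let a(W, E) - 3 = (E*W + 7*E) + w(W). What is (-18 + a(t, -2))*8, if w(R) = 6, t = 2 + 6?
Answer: -312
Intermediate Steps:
t = 8
a(W, E) = 9 + 7*E + E*W (a(W, E) = 3 + ((E*W + 7*E) + 6) = 3 + ((7*E + E*W) + 6) = 3 + (6 + 7*E + E*W) = 9 + 7*E + E*W)
(-18 + a(t, -2))*8 = (-18 + (9 + 7*(-2) - 2*8))*8 = (-18 + (9 - 14 - 16))*8 = (-18 - 21)*8 = -39*8 = -312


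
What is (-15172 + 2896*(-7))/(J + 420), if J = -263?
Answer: -35444/157 ≈ -225.76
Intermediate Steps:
(-15172 + 2896*(-7))/(J + 420) = (-15172 + 2896*(-7))/(-263 + 420) = (-15172 - 20272)/157 = -35444*1/157 = -35444/157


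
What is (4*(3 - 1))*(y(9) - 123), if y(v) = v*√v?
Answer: -768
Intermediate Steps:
y(v) = v^(3/2)
(4*(3 - 1))*(y(9) - 123) = (4*(3 - 1))*(9^(3/2) - 123) = (4*2)*(27 - 123) = 8*(-96) = -768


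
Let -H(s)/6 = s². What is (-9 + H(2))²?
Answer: 1089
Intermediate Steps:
H(s) = -6*s²
(-9 + H(2))² = (-9 - 6*2²)² = (-9 - 6*4)² = (-9 - 24)² = (-33)² = 1089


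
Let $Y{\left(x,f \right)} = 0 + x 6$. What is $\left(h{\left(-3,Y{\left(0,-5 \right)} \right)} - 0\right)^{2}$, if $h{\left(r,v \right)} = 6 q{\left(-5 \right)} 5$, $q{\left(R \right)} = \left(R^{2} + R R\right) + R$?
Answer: $1822500$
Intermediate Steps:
$Y{\left(x,f \right)} = 6 x$ ($Y{\left(x,f \right)} = 0 + 6 x = 6 x$)
$q{\left(R \right)} = R + 2 R^{2}$ ($q{\left(R \right)} = \left(R^{2} + R^{2}\right) + R = 2 R^{2} + R = R + 2 R^{2}$)
$h{\left(r,v \right)} = 1350$ ($h{\left(r,v \right)} = 6 \left(- 5 \left(1 + 2 \left(-5\right)\right)\right) 5 = 6 \left(- 5 \left(1 - 10\right)\right) 5 = 6 \left(\left(-5\right) \left(-9\right)\right) 5 = 6 \cdot 45 \cdot 5 = 270 \cdot 5 = 1350$)
$\left(h{\left(-3,Y{\left(0,-5 \right)} \right)} - 0\right)^{2} = \left(1350 - 0\right)^{2} = \left(1350 + 0\right)^{2} = 1350^{2} = 1822500$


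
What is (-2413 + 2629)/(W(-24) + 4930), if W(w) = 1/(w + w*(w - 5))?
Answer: 145152/3312961 ≈ 0.043813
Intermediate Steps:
W(w) = 1/(w + w*(-5 + w))
(-2413 + 2629)/(W(-24) + 4930) = (-2413 + 2629)/(1/((-24)*(-4 - 24)) + 4930) = 216/(-1/24/(-28) + 4930) = 216/(-1/24*(-1/28) + 4930) = 216/(1/672 + 4930) = 216/(3312961/672) = 216*(672/3312961) = 145152/3312961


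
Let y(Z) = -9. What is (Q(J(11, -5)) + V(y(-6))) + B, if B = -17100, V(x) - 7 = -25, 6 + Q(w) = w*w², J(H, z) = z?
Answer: -17249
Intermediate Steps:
Q(w) = -6 + w³ (Q(w) = -6 + w*w² = -6 + w³)
V(x) = -18 (V(x) = 7 - 25 = -18)
(Q(J(11, -5)) + V(y(-6))) + B = ((-6 + (-5)³) - 18) - 17100 = ((-6 - 125) - 18) - 17100 = (-131 - 18) - 17100 = -149 - 17100 = -17249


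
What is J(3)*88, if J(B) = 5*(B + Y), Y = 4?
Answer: 3080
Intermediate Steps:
J(B) = 20 + 5*B (J(B) = 5*(B + 4) = 5*(4 + B) = 20 + 5*B)
J(3)*88 = (20 + 5*3)*88 = (20 + 15)*88 = 35*88 = 3080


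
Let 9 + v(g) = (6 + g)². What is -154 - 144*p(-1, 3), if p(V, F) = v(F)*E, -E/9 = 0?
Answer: -154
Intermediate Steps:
v(g) = -9 + (6 + g)²
E = 0 (E = -9*0 = 0)
p(V, F) = 0 (p(V, F) = (-9 + (6 + F)²)*0 = 0)
-154 - 144*p(-1, 3) = -154 - 144*0 = -154 + 0 = -154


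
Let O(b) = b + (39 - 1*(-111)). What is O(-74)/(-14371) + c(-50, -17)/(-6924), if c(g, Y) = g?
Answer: 96163/49752402 ≈ 0.0019328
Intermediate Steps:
O(b) = 150 + b (O(b) = b + (39 + 111) = b + 150 = 150 + b)
O(-74)/(-14371) + c(-50, -17)/(-6924) = (150 - 74)/(-14371) - 50/(-6924) = 76*(-1/14371) - 50*(-1/6924) = -76/14371 + 25/3462 = 96163/49752402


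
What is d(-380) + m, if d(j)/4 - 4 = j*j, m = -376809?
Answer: 200807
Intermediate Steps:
d(j) = 16 + 4*j**2 (d(j) = 16 + 4*(j*j) = 16 + 4*j**2)
d(-380) + m = (16 + 4*(-380)**2) - 376809 = (16 + 4*144400) - 376809 = (16 + 577600) - 376809 = 577616 - 376809 = 200807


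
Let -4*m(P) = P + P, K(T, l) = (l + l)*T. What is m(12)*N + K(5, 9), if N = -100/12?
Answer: 140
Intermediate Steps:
K(T, l) = 2*T*l (K(T, l) = (2*l)*T = 2*T*l)
N = -25/3 (N = -100/12 = -10*⅚ = -25/3 ≈ -8.3333)
m(P) = -P/2 (m(P) = -(P + P)/4 = -P/2)
m(12)*N + K(5, 9) = -½*12*(-25/3) + 2*5*9 = -6*(-25/3) + 90 = 50 + 90 = 140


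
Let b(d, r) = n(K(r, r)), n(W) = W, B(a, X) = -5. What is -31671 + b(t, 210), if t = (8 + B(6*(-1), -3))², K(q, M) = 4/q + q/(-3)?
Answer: -3332803/105 ≈ -31741.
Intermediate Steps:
K(q, M) = 4/q - q/3 (K(q, M) = 4/q + q*(-⅓) = 4/q - q/3)
t = 9 (t = (8 - 5)² = 3² = 9)
b(d, r) = 4/r - r/3
-31671 + b(t, 210) = -31671 + (4/210 - ⅓*210) = -31671 + (4*(1/210) - 70) = -31671 + (2/105 - 70) = -31671 - 7348/105 = -3332803/105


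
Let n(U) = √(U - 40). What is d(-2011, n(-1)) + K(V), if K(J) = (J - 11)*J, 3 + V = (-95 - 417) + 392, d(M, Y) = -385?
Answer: 16097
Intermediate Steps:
n(U) = √(-40 + U)
V = -123 (V = -3 + ((-95 - 417) + 392) = -3 + (-512 + 392) = -3 - 120 = -123)
K(J) = J*(-11 + J) (K(J) = (-11 + J)*J = J*(-11 + J))
d(-2011, n(-1)) + K(V) = -385 - 123*(-11 - 123) = -385 - 123*(-134) = -385 + 16482 = 16097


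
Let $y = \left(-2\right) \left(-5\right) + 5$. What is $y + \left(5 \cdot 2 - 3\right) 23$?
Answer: $176$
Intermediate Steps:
$y = 15$ ($y = 10 + 5 = 15$)
$y + \left(5 \cdot 2 - 3\right) 23 = 15 + \left(5 \cdot 2 - 3\right) 23 = 15 + \left(10 - 3\right) 23 = 15 + 7 \cdot 23 = 15 + 161 = 176$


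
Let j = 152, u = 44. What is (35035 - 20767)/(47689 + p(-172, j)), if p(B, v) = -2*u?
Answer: 116/387 ≈ 0.29974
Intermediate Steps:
p(B, v) = -88 (p(B, v) = -2*44 = -88)
(35035 - 20767)/(47689 + p(-172, j)) = (35035 - 20767)/(47689 - 88) = 14268/47601 = 14268*(1/47601) = 116/387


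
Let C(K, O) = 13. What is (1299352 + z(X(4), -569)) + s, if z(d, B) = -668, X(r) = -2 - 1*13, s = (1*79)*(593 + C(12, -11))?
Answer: 1346558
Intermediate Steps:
s = 47874 (s = (1*79)*(593 + 13) = 79*606 = 47874)
X(r) = -15 (X(r) = -2 - 13 = -15)
(1299352 + z(X(4), -569)) + s = (1299352 - 668) + 47874 = 1298684 + 47874 = 1346558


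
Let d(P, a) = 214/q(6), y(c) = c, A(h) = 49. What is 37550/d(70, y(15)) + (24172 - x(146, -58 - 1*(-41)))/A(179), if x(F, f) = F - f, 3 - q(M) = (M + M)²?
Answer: -127147512/5243 ≈ -24251.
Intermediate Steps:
q(M) = 3 - 4*M² (q(M) = 3 - (M + M)² = 3 - (2*M)² = 3 - 4*M²)
d(P, a) = -214/141 (d(P, a) = 214/(3 - 4*6²) = 214/(3 - 4*36) = 214/(3 - 144) = 214/(-141) = 214*(-1/141) = -214/141)
37550/d(70, y(15)) + (24172 - x(146, -58 - 1*(-41)))/A(179) = 37550/(-214/141) + (24172 - (146 - (-58 - 1*(-41))))/49 = 37550*(-141/214) + (24172 - (146 - (-58 + 41)))*(1/49) = -2647275/107 + (24172 - (146 - 1*(-17)))*(1/49) = -2647275/107 + (24172 - (146 + 17))*(1/49) = -2647275/107 + (24172 - 1*163)*(1/49) = -2647275/107 + (24172 - 163)*(1/49) = -2647275/107 + 24009*(1/49) = -2647275/107 + 24009/49 = -127147512/5243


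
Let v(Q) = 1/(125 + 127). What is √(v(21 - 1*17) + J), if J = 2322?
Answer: √4096015/42 ≈ 48.187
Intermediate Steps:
v(Q) = 1/252
√(v(21 - 1*17) + J) = √(1/252 + 2322) = √(585145/252) = √4096015/42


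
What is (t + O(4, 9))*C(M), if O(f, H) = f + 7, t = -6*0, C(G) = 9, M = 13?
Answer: 99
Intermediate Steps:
t = 0
O(f, H) = 7 + f
(t + O(4, 9))*C(M) = (0 + (7 + 4))*9 = (0 + 11)*9 = 11*9 = 99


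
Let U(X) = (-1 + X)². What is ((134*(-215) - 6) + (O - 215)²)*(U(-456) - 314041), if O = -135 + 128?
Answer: -2153069856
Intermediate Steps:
O = -7
((134*(-215) - 6) + (O - 215)²)*(U(-456) - 314041) = ((134*(-215) - 6) + (-7 - 215)²)*((-1 - 456)² - 314041) = ((-28810 - 6) + (-222)²)*((-457)² - 314041) = (-28816 + 49284)*(208849 - 314041) = 20468*(-105192) = -2153069856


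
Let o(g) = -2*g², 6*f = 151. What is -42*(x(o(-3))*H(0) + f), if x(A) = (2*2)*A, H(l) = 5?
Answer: 14063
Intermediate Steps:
f = 151/6 (f = (⅙)*151 = 151/6 ≈ 25.167)
x(A) = 4*A
-42*(x(o(-3))*H(0) + f) = -42*((4*(-2*(-3)²))*5 + 151/6) = -42*((4*(-2*9))*5 + 151/6) = -42*((4*(-18))*5 + 151/6) = -42*(-72*5 + 151/6) = -42*(-360 + 151/6) = -42*(-2009/6) = 14063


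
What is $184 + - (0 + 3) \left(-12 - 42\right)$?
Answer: $346$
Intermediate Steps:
$184 + - (0 + 3) \left(-12 - 42\right) = 184 + \left(-1\right) 3 \left(-12 - 42\right) = 184 - -162 = 184 + 162 = 346$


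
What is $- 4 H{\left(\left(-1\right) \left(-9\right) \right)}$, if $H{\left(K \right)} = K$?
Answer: $-36$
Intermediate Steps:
$- 4 H{\left(\left(-1\right) \left(-9\right) \right)} = - 4 \left(\left(-1\right) \left(-9\right)\right) = \left(-4\right) 9 = -36$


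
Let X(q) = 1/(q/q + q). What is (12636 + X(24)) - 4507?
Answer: 203226/25 ≈ 8129.0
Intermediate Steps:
X(q) = 1/(1 + q)
(12636 + X(24)) - 4507 = (12636 + 1/(1 + 24)) - 4507 = (12636 + 1/25) - 4507 = 315901/25 - 4507 = 203226/25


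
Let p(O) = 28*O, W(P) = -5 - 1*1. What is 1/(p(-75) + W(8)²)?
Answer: -1/2064 ≈ -0.00048450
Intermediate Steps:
W(P) = -6 (W(P) = -5 - 1 = -6)
1/(p(-75) + W(8)²) = 1/(28*(-75) + (-6)²) = 1/(-2100 + 36) = 1/(-2064) = -1/2064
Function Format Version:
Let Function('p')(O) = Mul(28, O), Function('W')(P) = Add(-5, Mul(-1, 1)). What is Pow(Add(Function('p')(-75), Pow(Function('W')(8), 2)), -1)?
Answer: Rational(-1, 2064) ≈ -0.00048450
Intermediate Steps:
Function('W')(P) = -6 (Function('W')(P) = Add(-5, -1) = -6)
Pow(Add(Function('p')(-75), Pow(Function('W')(8), 2)), -1) = Pow(Add(Mul(28, -75), Pow(-6, 2)), -1) = Pow(Add(-2100, 36), -1) = Pow(-2064, -1) = Rational(-1, 2064)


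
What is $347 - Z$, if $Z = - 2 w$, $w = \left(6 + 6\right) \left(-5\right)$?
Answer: $227$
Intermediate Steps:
$w = -60$ ($w = 12 \left(-5\right) = -60$)
$Z = 120$ ($Z = \left(-2\right) \left(-60\right) = 120$)
$347 - Z = 347 - 120 = 227$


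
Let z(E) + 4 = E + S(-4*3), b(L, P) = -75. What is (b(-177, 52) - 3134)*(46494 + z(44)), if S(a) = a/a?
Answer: -149330815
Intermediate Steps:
S(a) = 1
z(E) = -3 + E (z(E) = -4 + (E + 1) = -4 + (1 + E) = -3 + E)
(b(-177, 52) - 3134)*(46494 + z(44)) = (-75 - 3134)*(46494 + (-3 + 44)) = -3209*(46494 + 41) = -3209*46535 = -149330815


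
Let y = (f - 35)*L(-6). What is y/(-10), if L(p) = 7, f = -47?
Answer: 287/5 ≈ 57.400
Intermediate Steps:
y = -574 (y = (-47 - 35)*7 = -82*7 = -574)
y/(-10) = -574/(-10) = -574*(-1/10) = 287/5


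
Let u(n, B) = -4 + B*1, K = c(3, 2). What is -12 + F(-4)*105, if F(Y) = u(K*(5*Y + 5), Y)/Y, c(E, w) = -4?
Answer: 198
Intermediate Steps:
K = -4
u(n, B) = -4 + B
F(Y) = (-4 + Y)/Y
-12 + F(-4)*105 = -12 + ((-4 - 4)/(-4))*105 = -12 - 1/4*(-8)*105 = -12 + 2*105 = -12 + 210 = 198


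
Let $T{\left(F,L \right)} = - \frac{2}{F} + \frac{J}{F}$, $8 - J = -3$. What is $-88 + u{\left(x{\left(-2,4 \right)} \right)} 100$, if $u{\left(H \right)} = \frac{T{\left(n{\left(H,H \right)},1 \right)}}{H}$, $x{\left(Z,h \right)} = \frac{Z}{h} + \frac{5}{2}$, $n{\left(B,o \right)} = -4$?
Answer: $- \frac{401}{2} \approx -200.5$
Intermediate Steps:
$J = 11$ ($J = 8 - -3 = 8 + 3 = 11$)
$T{\left(F,L \right)} = \frac{9}{F}$ ($T{\left(F,L \right)} = - \frac{2}{F} + \frac{11}{F} = \frac{9}{F}$)
$x{\left(Z,h \right)} = \frac{5}{2} + \frac{Z}{h}$ ($x{\left(Z,h \right)} = \frac{Z}{h} + 5 \cdot \frac{1}{2} = \frac{Z}{h} + \frac{5}{2} = \frac{5}{2} + \frac{Z}{h}$)
$u{\left(H \right)} = - \frac{9}{4 H}$ ($u{\left(H \right)} = \frac{9 \frac{1}{-4}}{H} = \frac{9 \left(- \frac{1}{4}\right)}{H} = - \frac{9}{4 H}$)
$-88 + u{\left(x{\left(-2,4 \right)} \right)} 100 = -88 + - \frac{9}{4 \left(\frac{5}{2} - \frac{2}{4}\right)} 100 = -88 + - \frac{9}{4 \left(\frac{5}{2} - \frac{1}{2}\right)} 100 = -88 + - \frac{9}{4 \cdot 2} \cdot 100 = -88 + \left(- \frac{9}{4}\right) \frac{1}{2} \cdot 100 = -88 - \frac{225}{2} = - \frac{401}{2}$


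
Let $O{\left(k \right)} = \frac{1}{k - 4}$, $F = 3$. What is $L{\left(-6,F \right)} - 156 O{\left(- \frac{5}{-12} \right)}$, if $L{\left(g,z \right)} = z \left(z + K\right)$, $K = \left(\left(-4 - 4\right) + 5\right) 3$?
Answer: $\frac{1098}{43} \approx 25.535$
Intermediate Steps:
$K = -9$ ($K = \left(-8 + 5\right) 3 = \left(-3\right) 3 = -9$)
$O{\left(k \right)} = \frac{1}{-4 + k}$
$L{\left(g,z \right)} = z \left(-9 + z\right)$ ($L{\left(g,z \right)} = z \left(z - 9\right) = z \left(-9 + z\right)$)
$L{\left(-6,F \right)} - 156 O{\left(- \frac{5}{-12} \right)} = 3 \left(-9 + 3\right) - \frac{156}{-4 - \frac{5}{-12}} = 3 \left(-6\right) - \frac{156}{-4 - - \frac{5}{12}} = -18 - \frac{156}{-4 + \frac{5}{12}} = -18 - \frac{156}{- \frac{43}{12}} = -18 - - \frac{1872}{43} = -18 + \frac{1872}{43} = \frac{1098}{43}$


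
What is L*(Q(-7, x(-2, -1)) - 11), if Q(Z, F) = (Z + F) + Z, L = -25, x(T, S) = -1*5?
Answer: 750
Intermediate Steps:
x(T, S) = -5
Q(Z, F) = F + 2*Z (Q(Z, F) = (F + Z) + Z = F + 2*Z)
L*(Q(-7, x(-2, -1)) - 11) = -25*((-5 + 2*(-7)) - 11) = -25*((-5 - 14) - 11) = -25*(-19 - 11) = -25*(-30) = 750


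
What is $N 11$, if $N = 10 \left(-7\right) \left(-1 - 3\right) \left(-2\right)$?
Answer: $-6160$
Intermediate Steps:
$N = -560$ ($N = - 70 \left(\left(-4\right) \left(-2\right)\right) = \left(-70\right) 8 = -560$)
$N 11 = \left(-560\right) 11 = -6160$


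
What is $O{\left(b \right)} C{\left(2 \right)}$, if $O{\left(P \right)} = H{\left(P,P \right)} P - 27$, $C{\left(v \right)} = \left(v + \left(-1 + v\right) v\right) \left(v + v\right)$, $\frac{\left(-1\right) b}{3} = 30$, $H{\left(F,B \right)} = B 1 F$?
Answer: $-11664432$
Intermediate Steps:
$H{\left(F,B \right)} = B F$
$b = -90$ ($b = \left(-3\right) 30 = -90$)
$C{\left(v \right)} = 2 v \left(v + v \left(-1 + v\right)\right)$ ($C{\left(v \right)} = \left(v + v \left(-1 + v\right)\right) 2 v = 2 v \left(v + v \left(-1 + v\right)\right)$)
$O{\left(P \right)} = -27 + P^{3}$ ($O{\left(P \right)} = P P P - 27 = P^{2} P - 27 = P^{3} - 27 = -27 + P^{3}$)
$O{\left(b \right)} C{\left(2 \right)} = \left(-27 + \left(-90\right)^{3}\right) 2 \cdot 2^{3} = \left(-27 - 729000\right) 2 \cdot 8 = \left(-729027\right) 16 = -11664432$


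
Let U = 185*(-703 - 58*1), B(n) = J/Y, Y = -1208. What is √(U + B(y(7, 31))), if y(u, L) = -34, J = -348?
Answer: I*√12840128866/302 ≈ 375.21*I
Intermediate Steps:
B(n) = 87/302 (B(n) = -348/(-1208) = -348*(-1/1208) = 87/302)
U = -140785 (U = 185*(-703 - 58) = 185*(-761) = -140785)
√(U + B(y(7, 31))) = √(-140785 + 87/302) = √(-42516983/302) = I*√12840128866/302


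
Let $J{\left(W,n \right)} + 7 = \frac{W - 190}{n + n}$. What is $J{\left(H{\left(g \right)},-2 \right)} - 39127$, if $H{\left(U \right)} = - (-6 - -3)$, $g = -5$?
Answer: $- \frac{156349}{4} \approx -39087.0$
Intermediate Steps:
$H{\left(U \right)} = 3$ ($H{\left(U \right)} = - (-6 + 3) = \left(-1\right) \left(-3\right) = 3$)
$J{\left(W,n \right)} = -7 + \frac{-190 + W}{2 n}$ ($J{\left(W,n \right)} = -7 + \frac{W - 190}{n + n} = -7 + \frac{-190 + W}{2 n}$)
$J{\left(H{\left(g \right)},-2 \right)} - 39127 = \frac{-190 + 3 - -28}{2 \left(-2\right)} - 39127 = \frac{1}{2} \left(- \frac{1}{2}\right) \left(-190 + 3 + 28\right) - 39127 = \frac{1}{2} \left(- \frac{1}{2}\right) \left(-159\right) - 39127 = \frac{159}{4} - 39127 = - \frac{156349}{4}$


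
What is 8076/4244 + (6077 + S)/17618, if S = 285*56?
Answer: 58951999/18692698 ≈ 3.1537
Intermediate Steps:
S = 15960
8076/4244 + (6077 + S)/17618 = 8076/4244 + (6077 + 15960)/17618 = 8076*(1/4244) + 22037*(1/17618) = 2019/1061 + 22037/17618 = 58951999/18692698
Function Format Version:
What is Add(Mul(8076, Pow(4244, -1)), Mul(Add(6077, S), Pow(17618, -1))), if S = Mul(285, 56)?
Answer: Rational(58951999, 18692698) ≈ 3.1537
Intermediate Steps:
S = 15960
Add(Mul(8076, Pow(4244, -1)), Mul(Add(6077, S), Pow(17618, -1))) = Add(Mul(8076, Pow(4244, -1)), Mul(Add(6077, 15960), Pow(17618, -1))) = Add(Mul(8076, Rational(1, 4244)), Mul(22037, Rational(1, 17618))) = Add(Rational(2019, 1061), Rational(22037, 17618)) = Rational(58951999, 18692698)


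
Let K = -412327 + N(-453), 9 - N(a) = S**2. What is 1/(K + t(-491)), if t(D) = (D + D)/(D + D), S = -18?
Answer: -1/412641 ≈ -2.4234e-6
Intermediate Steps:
N(a) = -315 (N(a) = 9 - 1*(-18)**2 = 9 - 1*324 = 9 - 324 = -315)
t(D) = 1 (t(D) = (2*D)/((2*D)) = (2*D)*(1/(2*D)) = 1)
K = -412642 (K = -412327 - 315 = -412642)
1/(K + t(-491)) = 1/(-412642 + 1) = 1/(-412641) = -1/412641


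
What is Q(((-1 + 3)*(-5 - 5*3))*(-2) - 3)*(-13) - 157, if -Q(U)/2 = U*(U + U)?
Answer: 308151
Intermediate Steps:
Q(U) = -4*U² (Q(U) = -2*U*(U + U) = -2*U*2*U = -4*U²)
Q(((-1 + 3)*(-5 - 5*3))*(-2) - 3)*(-13) - 157 = -4*(((-1 + 3)*(-5 - 5*3))*(-2) - 3)²*(-13) - 157 = -4*((2*(-5 - 15))*(-2) - 3)²*(-13) - 157 = -4*((2*(-20))*(-2) - 3)²*(-13) - 157 = -4*(-40*(-2) - 3)²*(-13) - 157 = -4*(80 - 3)²*(-13) - 157 = -4*77²*(-13) - 157 = -4*5929*(-13) - 157 = -23716*(-13) - 157 = 308308 - 157 = 308151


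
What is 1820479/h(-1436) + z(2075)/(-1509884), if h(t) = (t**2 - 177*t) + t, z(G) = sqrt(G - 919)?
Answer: 687158352537/873781949872 ≈ 0.78642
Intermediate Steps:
z(G) = sqrt(-919 + G)
h(t) = t**2 - 176*t
1820479/h(-1436) + z(2075)/(-1509884) = 1820479/((-1436*(-176 - 1436))) + sqrt(-919 + 2075)/(-1509884) = 1820479/((-1436*(-1612))) + sqrt(1156)*(-1/1509884) = 1820479/2314832 + 34*(-1/1509884) = 1820479*(1/2314832) - 17/754942 = 1820479/2314832 - 17/754942 = 687158352537/873781949872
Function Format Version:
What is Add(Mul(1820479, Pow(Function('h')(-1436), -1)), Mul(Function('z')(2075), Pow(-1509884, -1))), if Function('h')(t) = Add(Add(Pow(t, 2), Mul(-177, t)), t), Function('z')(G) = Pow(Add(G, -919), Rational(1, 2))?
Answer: Rational(687158352537, 873781949872) ≈ 0.78642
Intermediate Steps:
Function('z')(G) = Pow(Add(-919, G), Rational(1, 2))
Function('h')(t) = Add(Pow(t, 2), Mul(-176, t))
Add(Mul(1820479, Pow(Function('h')(-1436), -1)), Mul(Function('z')(2075), Pow(-1509884, -1))) = Add(Mul(1820479, Pow(Mul(-1436, Add(-176, -1436)), -1)), Mul(Pow(Add(-919, 2075), Rational(1, 2)), Pow(-1509884, -1))) = Add(Mul(1820479, Pow(Mul(-1436, -1612), -1)), Mul(Pow(1156, Rational(1, 2)), Rational(-1, 1509884))) = Add(Mul(1820479, Pow(2314832, -1)), Mul(34, Rational(-1, 1509884))) = Add(Mul(1820479, Rational(1, 2314832)), Rational(-17, 754942)) = Add(Rational(1820479, 2314832), Rational(-17, 754942)) = Rational(687158352537, 873781949872)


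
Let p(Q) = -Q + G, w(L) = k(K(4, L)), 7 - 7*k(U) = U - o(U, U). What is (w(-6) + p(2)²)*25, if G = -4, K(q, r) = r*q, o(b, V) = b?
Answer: 925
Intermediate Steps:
K(q, r) = q*r
k(U) = 1 (k(U) = 1 - (U - U)/7 = 1 - ⅐*0 = 1 + 0 = 1)
w(L) = 1
p(Q) = -4 - Q (p(Q) = -Q - 4 = -4 - Q)
(w(-6) + p(2)²)*25 = (1 + (-4 - 1*2)²)*25 = (1 + (-4 - 2)²)*25 = (1 + (-6)²)*25 = (1 + 36)*25 = 37*25 = 925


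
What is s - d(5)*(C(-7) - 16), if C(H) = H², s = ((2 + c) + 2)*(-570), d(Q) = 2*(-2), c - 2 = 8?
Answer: -7848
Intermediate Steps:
c = 10 (c = 2 + 8 = 10)
d(Q) = -4
s = -7980 (s = ((2 + 10) + 2)*(-570) = (12 + 2)*(-570) = 14*(-570) = -7980)
s - d(5)*(C(-7) - 16) = -7980 - (-4)*((-7)² - 16) = -7980 - (-4)*(49 - 16) = -7980 - (-4)*33 = -7980 - 1*(-132) = -7980 + 132 = -7848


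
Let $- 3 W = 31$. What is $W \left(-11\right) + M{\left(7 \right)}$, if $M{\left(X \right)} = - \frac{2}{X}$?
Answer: $\frac{2381}{21} \approx 113.38$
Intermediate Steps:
$W = - \frac{31}{3}$ ($W = \left(- \frac{1}{3}\right) 31 = - \frac{31}{3} \approx -10.333$)
$W \left(-11\right) + M{\left(7 \right)} = \left(- \frac{31}{3}\right) \left(-11\right) - \frac{2}{7} = \frac{341}{3} - \frac{2}{7} = \frac{2381}{21}$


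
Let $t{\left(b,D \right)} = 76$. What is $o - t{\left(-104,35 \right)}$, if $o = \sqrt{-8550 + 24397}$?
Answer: $-76 + \sqrt{15847} \approx 49.885$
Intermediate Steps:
$o = \sqrt{15847} \approx 125.88$
$o - t{\left(-104,35 \right)} = \sqrt{15847} - 76 = -76 + \sqrt{15847}$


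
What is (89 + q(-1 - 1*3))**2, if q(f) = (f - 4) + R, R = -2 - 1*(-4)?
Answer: 6889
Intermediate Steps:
R = 2 (R = -2 + 4 = 2)
q(f) = -2 + f (q(f) = (f - 4) + 2 = (-4 + f) + 2 = -2 + f)
(89 + q(-1 - 1*3))**2 = (89 + (-2 + (-1 - 1*3)))**2 = (89 + (-2 + (-1 - 3)))**2 = (89 + (-2 - 4))**2 = (89 - 6)**2 = 83**2 = 6889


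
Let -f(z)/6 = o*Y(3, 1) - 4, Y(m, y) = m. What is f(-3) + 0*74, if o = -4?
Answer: 96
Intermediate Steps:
f(z) = 96 (f(z) = -6*(-4*3 - 4) = -6*(-12 - 4) = -6*(-16) = 96)
f(-3) + 0*74 = 96 + 0*74 = 96 + 0 = 96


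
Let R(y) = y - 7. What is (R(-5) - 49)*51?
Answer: -3111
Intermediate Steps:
R(y) = -7 + y
(R(-5) - 49)*51 = ((-7 - 5) - 49)*51 = (-12 - 49)*51 = -61*51 = -3111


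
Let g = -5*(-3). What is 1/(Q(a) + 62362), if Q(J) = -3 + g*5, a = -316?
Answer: 1/62434 ≈ 1.6017e-5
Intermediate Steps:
g = 15
Q(J) = 72 (Q(J) = -3 + 15*5 = -3 + 75 = 72)
1/(Q(a) + 62362) = 1/(72 + 62362) = 1/62434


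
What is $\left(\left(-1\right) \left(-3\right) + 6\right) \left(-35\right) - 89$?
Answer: $-404$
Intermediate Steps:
$\left(\left(-1\right) \left(-3\right) + 6\right) \left(-35\right) - 89 = \left(3 + 6\right) \left(-35\right) - 89 = 9 \left(-35\right) - 89 = -315 - 89 = -404$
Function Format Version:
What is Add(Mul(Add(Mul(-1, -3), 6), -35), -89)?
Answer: -404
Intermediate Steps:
Add(Mul(Add(Mul(-1, -3), 6), -35), -89) = Add(Mul(Add(3, 6), -35), -89) = Add(Mul(9, -35), -89) = Add(-315, -89) = -404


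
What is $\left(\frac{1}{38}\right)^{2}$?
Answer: $\frac{1}{1444} \approx 0.00069252$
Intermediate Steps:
$\left(\frac{1}{38}\right)^{2} = \frac{1}{1444}$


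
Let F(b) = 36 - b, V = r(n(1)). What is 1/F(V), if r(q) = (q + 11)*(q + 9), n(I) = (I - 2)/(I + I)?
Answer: -4/213 ≈ -0.018779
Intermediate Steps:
n(I) = (-2 + I)/(2*I) (n(I) = (-2 + I)/((2*I)) = (-2 + I)*(1/(2*I)) = (-2 + I)/(2*I))
r(q) = (9 + q)*(11 + q) (r(q) = (11 + q)*(9 + q) = (9 + q)*(11 + q))
V = 357/4 (V = 99 + ((1/2)*(-2 + 1)/1)**2 + 20*((1/2)*(-2 + 1)/1) = 99 + ((1/2)*1*(-1))**2 + 20*((1/2)*1*(-1)) = 99 + (-1/2)**2 + 20*(-1/2) = 99 + 1/4 - 10 = 357/4 ≈ 89.250)
1/F(V) = 1/(36 - 1*357/4) = 1/(36 - 357/4) = 1/(-213/4) = -4/213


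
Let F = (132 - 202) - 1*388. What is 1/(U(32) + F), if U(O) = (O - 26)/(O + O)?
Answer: -32/14653 ≈ -0.0021839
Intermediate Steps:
F = -458 (F = -70 - 388 = -458)
U(O) = (-26 + O)/(2*O) (U(O) = (-26 + O)/((2*O)) = (-26 + O)*(1/(2*O)) = (-26 + O)/(2*O))
1/(U(32) + F) = 1/((½)*(-26 + 32)/32 - 458) = 1/((½)*(1/32)*6 - 458) = 1/(3/32 - 458) = 1/(-14653/32) = -32/14653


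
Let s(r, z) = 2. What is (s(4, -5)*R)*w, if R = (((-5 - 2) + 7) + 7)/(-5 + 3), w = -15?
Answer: 105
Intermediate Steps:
R = -7/2 (R = ((-7 + 7) + 7)/(-2) = (0 + 7)*(-½) = 7*(-½) = -7/2 ≈ -3.5000)
(s(4, -5)*R)*w = (2*(-7/2))*(-15) = -7*(-15) = 105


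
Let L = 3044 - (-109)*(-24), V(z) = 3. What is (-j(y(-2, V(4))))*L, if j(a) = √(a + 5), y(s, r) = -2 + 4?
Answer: -428*√7 ≈ -1132.4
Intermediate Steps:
y(s, r) = 2
j(a) = √(5 + a)
L = 428 (L = 3044 - 1*2616 = 3044 - 2616 = 428)
(-j(y(-2, V(4))))*L = -√(5 + 2)*428 = -√7*428 = -428*√7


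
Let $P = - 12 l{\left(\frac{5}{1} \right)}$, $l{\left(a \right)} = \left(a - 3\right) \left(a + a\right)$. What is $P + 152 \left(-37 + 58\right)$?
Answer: $2952$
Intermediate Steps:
$l{\left(a \right)} = 2 a \left(-3 + a\right)$ ($l{\left(a \right)} = \left(-3 + a\right) 2 a = 2 a \left(-3 + a\right)$)
$P = -240$ ($P = - 12 \cdot 2 \cdot \frac{5}{1} \left(-3 + \frac{5}{1}\right) = - 12 \cdot 2 \cdot 5 \cdot 1 \left(-3 + 5 \cdot 1\right) = - 12 \cdot 2 \cdot 5 \left(-3 + 5\right) = - 12 \cdot 2 \cdot 5 \cdot 2 = \left(-12\right) 20 = -240$)
$P + 152 \left(-37 + 58\right) = -240 + 152 \left(-37 + 58\right) = -240 + 152 \cdot 21 = -240 + 3192 = 2952$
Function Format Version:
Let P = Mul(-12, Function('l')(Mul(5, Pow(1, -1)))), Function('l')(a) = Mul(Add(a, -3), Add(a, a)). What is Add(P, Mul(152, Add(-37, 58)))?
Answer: 2952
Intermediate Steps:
Function('l')(a) = Mul(2, a, Add(-3, a)) (Function('l')(a) = Mul(Add(-3, a), Mul(2, a)) = Mul(2, a, Add(-3, a)))
P = -240 (P = Mul(-12, Mul(2, Mul(5, Pow(1, -1)), Add(-3, Mul(5, Pow(1, -1))))) = Mul(-12, Mul(2, Mul(5, 1), Add(-3, Mul(5, 1)))) = Mul(-12, Mul(2, 5, Add(-3, 5))) = Mul(-12, Mul(2, 5, 2)) = Mul(-12, 20) = -240)
Add(P, Mul(152, Add(-37, 58))) = Add(-240, Mul(152, Add(-37, 58))) = Add(-240, Mul(152, 21)) = Add(-240, 3192) = 2952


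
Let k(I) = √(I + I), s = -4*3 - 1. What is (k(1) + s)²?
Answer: (13 - √2)² ≈ 134.23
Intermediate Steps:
s = -13 (s = -12 - 1 = -13)
k(I) = √2*√I (k(I) = √(2*I) = √2*√I)
(k(1) + s)² = (√2*√1 - 13)² = (√2*1 - 13)² = (√2 - 13)² = (-13 + √2)²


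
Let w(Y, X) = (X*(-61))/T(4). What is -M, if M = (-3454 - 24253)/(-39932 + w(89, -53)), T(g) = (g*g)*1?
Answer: -443312/635679 ≈ -0.69738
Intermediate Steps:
T(g) = g**2 (T(g) = g**2*1 = g**2)
w(Y, X) = -61*X/16 (w(Y, X) = (X*(-61))/(4**2) = -61*X/16)
M = 443312/635679 (M = (-3454 - 24253)/(-39932 - 61/16*(-53)) = -27707/(-39932 + 3233/16) = -27707/(-635679/16) = -27707*(-16/635679) = 443312/635679 ≈ 0.69738)
-M = -1*443312/635679 = -443312/635679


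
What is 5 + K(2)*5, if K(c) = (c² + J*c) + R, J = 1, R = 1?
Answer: 40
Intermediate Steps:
K(c) = 1 + c + c² (K(c) = (c² + 1*c) + 1 = (c² + c) + 1 = (c + c²) + 1 = 1 + c + c²)
5 + K(2)*5 = 5 + (1 + 2 + 2²)*5 = 5 + (1 + 2 + 4)*5 = 5 + 7*5 = 5 + 35 = 40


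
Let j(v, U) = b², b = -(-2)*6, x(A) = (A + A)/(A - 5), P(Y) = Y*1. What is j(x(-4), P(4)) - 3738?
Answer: -3594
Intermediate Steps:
P(Y) = Y
x(A) = 2*A/(-5 + A) (x(A) = (2*A)/(-5 + A) = 2*A/(-5 + A))
b = 12 (b = -1*(-12) = 12)
j(v, U) = 144 (j(v, U) = 12² = 144)
j(x(-4), P(4)) - 3738 = 144 - 3738 = -3594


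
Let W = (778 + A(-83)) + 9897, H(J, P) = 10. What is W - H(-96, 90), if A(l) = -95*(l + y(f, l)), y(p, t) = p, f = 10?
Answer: 17600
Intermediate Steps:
A(l) = -950 - 95*l (A(l) = -95*(l + 10) = -95*(10 + l) = -950 - 95*l)
W = 17610 (W = (778 + (-950 - 95*(-83))) + 9897 = (778 + (-950 + 7885)) + 9897 = (778 + 6935) + 9897 = 7713 + 9897 = 17610)
W - H(-96, 90) = 17610 - 1*10 = 17610 - 10 = 17600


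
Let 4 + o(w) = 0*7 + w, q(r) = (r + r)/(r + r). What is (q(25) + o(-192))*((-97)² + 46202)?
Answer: -10844145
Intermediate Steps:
q(r) = 1 (q(r) = (2*r)/((2*r)) = (2*r)*(1/(2*r)) = 1)
o(w) = -4 + w (o(w) = -4 + (0*7 + w) = -4 + (0 + w) = -4 + w)
(q(25) + o(-192))*((-97)² + 46202) = (1 + (-4 - 192))*((-97)² + 46202) = (1 - 196)*(9409 + 46202) = -195*55611 = -10844145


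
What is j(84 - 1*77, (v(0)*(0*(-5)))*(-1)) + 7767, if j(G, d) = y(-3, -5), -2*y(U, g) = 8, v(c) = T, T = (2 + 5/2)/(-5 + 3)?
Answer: 7763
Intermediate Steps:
T = -9/4 (T = (2 + 5*(½))/(-2) = (2 + 5/2)*(-½) = (9/2)*(-½) = -9/4 ≈ -2.2500)
v(c) = -9/4
y(U, g) = -4 (y(U, g) = -½*8 = -4)
j(G, d) = -4
j(84 - 1*77, (v(0)*(0*(-5)))*(-1)) + 7767 = -4 + 7767 = 7763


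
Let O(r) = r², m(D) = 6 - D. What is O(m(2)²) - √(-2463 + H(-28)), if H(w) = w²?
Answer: 256 - I*√1679 ≈ 256.0 - 40.976*I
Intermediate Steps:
O(m(2)²) - √(-2463 + H(-28)) = ((6 - 1*2)²)² - √(-2463 + (-28)²) = ((6 - 2)²)² - √(-2463 + 784) = (4²)² - √(-1679) = 16² - I*√1679 = 256 - I*√1679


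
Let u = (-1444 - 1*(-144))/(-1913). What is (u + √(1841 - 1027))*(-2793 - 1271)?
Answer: -5283200/1913 - 4064*√814 ≈ -1.1871e+5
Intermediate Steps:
u = 1300/1913 (u = (-1444 + 144)*(-1/1913) = -1300*(-1/1913) = 1300/1913 ≈ 0.67956)
(u + √(1841 - 1027))*(-2793 - 1271) = (1300/1913 + √(1841 - 1027))*(-2793 - 1271) = (1300/1913 + √814)*(-4064) = -5283200/1913 - 4064*√814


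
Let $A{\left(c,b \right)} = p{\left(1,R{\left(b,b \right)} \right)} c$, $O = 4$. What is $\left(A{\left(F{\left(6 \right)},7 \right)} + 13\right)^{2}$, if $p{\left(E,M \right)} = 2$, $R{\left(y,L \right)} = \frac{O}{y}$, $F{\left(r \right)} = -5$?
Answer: $9$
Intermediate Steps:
$R{\left(y,L \right)} = \frac{4}{y}$
$A{\left(c,b \right)} = 2 c$
$\left(A{\left(F{\left(6 \right)},7 \right)} + 13\right)^{2} = \left(2 \left(-5\right) + 13\right)^{2} = \left(-10 + 13\right)^{2} = 3^{2} = 9$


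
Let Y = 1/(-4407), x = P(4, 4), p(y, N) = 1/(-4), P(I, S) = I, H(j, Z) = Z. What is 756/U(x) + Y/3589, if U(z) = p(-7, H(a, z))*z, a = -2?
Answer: -11957442589/15816723 ≈ -756.00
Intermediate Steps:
p(y, N) = -1/4
x = 4
Y = -1/4407 ≈ -0.00022691
U(z) = -z/4
756/U(x) + Y/3589 = 756/((-1/4*4)) - 1/4407/3589 = 756/(-1) - 1/4407*1/3589 = 756*(-1) - 1/15816723 = -756 - 1/15816723 = -11957442589/15816723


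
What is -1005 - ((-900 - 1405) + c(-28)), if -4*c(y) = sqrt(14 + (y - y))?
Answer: 1300 + sqrt(14)/4 ≈ 1300.9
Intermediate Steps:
c(y) = -sqrt(14)/4 (c(y) = -sqrt(14 + (y - y))/4 = -sqrt(14 + 0)/4 = -sqrt(14)/4)
-1005 - ((-900 - 1405) + c(-28)) = -1005 - ((-900 - 1405) - sqrt(14)/4) = -1005 - (-2305 - sqrt(14)/4) = -1005 + (2305 + sqrt(14)/4) = 1300 + sqrt(14)/4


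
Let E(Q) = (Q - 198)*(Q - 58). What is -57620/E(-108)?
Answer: -14405/12699 ≈ -1.1343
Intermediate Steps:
E(Q) = (-198 + Q)*(-58 + Q)
-57620/E(-108) = -57620/(11484 + (-108)² - 256*(-108)) = -57620/(11484 + 11664 + 27648) = -57620/50796 = -57620*1/50796 = -14405/12699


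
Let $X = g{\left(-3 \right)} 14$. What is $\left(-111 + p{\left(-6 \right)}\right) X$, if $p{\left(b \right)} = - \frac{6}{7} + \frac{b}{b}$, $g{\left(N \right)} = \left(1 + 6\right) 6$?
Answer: $-65184$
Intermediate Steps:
$g{\left(N \right)} = 42$ ($g{\left(N \right)} = 7 \cdot 6 = 42$)
$X = 588$ ($X = 42 \cdot 14 = 588$)
$p{\left(b \right)} = \frac{1}{7}$ ($p{\left(b \right)} = \left(-6\right) \frac{1}{7} + 1 = - \frac{6}{7} + 1 = \frac{1}{7}$)
$\left(-111 + p{\left(-6 \right)}\right) X = \left(-111 + \frac{1}{7}\right) 588 = \left(- \frac{776}{7}\right) 588 = -65184$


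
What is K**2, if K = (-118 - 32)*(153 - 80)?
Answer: 119902500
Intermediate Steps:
K = -10950 (K = -150*73 = -10950)
K**2 = (-10950)**2 = 119902500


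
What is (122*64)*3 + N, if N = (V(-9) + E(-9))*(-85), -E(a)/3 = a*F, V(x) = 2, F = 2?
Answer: 18664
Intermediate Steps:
E(a) = -6*a (E(a) = -3*a*2 = -6*a)
N = -4760 (N = (2 - 6*(-9))*(-85) = (2 + 54)*(-85) = 56*(-85) = -4760)
(122*64)*3 + N = (122*64)*3 - 4760 = 7808*3 - 4760 = 23424 - 4760 = 18664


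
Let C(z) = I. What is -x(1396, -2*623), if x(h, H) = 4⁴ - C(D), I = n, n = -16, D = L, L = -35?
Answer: -272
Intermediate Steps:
D = -35
I = -16
C(z) = -16
x(h, H) = 272 (x(h, H) = 4⁴ - 1*(-16) = 256 + 16 = 272)
-x(1396, -2*623) = -1*272 = -272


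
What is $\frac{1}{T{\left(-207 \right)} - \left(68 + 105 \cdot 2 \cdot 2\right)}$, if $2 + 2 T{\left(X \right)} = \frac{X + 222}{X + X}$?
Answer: $- \frac{276}{134969} \approx -0.0020449$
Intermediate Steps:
$T{\left(X \right)} = -1 + \frac{222 + X}{4 X}$ ($T{\left(X \right)} = -1 + \frac{\left(X + 222\right) \frac{1}{X + X}}{2} = -1 + \frac{\left(222 + X\right) \frac{1}{2 X}}{2} = -1 + \frac{\frac{1}{2} \frac{1}{X} \left(222 + X\right)}{2} = -1 + \frac{222 + X}{4 X}$)
$\frac{1}{T{\left(-207 \right)} - \left(68 + 105 \cdot 2 \cdot 2\right)} = \frac{1}{\frac{3 \left(74 - -207\right)}{4 \left(-207\right)} - \left(68 + 105 \cdot 2 \cdot 2\right)} = \frac{1}{\frac{3}{4} \left(- \frac{1}{207}\right) \left(74 + 207\right) - 488} = \frac{1}{\frac{3}{4} \left(- \frac{1}{207}\right) 281 - 488} = \frac{1}{- \frac{281}{276} - 488} = \frac{1}{- \frac{134969}{276}} = - \frac{276}{134969}$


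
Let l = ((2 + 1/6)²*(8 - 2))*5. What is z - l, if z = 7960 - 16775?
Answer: -53735/6 ≈ -8955.8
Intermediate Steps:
z = -8815
l = 845/6 (l = ((2 + ⅙)²*6)*5 = ((13/6)²*6)*5 = ((169/36)*6)*5 = (169/6)*5 = 845/6 ≈ 140.83)
z - l = -8815 - 1*845/6 = -8815 - 845/6 = -53735/6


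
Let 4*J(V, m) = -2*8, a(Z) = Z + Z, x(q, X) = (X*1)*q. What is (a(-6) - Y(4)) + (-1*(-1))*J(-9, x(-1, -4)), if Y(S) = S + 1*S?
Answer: -24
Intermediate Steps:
Y(S) = 2*S (Y(S) = S + S = 2*S)
x(q, X) = X*q
a(Z) = 2*Z
J(V, m) = -4 (J(V, m) = (-2*8)/4 = (¼)*(-16) = -4)
(a(-6) - Y(4)) + (-1*(-1))*J(-9, x(-1, -4)) = (2*(-6) - 2*4) - 1*(-1)*(-4) = (-12 - 1*8) + 1*(-4) = (-12 - 8) - 4 = -20 - 4 = -24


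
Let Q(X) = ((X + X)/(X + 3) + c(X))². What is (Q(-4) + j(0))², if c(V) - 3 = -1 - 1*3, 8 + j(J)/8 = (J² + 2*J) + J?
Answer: 225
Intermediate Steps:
j(J) = -64 + 8*J² + 24*J (j(J) = -64 + 8*((J² + 2*J) + J) = -64 + 8*(J² + 3*J) = -64 + (8*J² + 24*J) = -64 + 8*J² + 24*J)
c(V) = -1 (c(V) = 3 + (-1 - 1*3) = 3 + (-1 - 3) = 3 - 4 = -1)
Q(X) = (-1 + 2*X/(3 + X))² (Q(X) = ((X + X)/(X + 3) - 1)² = ((2*X)/(3 + X) - 1)² = (2*X/(3 + X) - 1)² = (-1 + 2*X/(3 + X))²)
(Q(-4) + j(0))² = ((-3 - 4)²/(3 - 4)² + (-64 + 8*0² + 24*0))² = ((-7)²/(-1)² + (-64 + 8*0 + 0))² = (49*1 + (-64 + 0 + 0))² = (49 - 64)² = (-15)² = 225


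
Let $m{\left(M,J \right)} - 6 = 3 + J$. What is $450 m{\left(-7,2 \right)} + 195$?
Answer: $5145$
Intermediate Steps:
$m{\left(M,J \right)} = 9 + J$ ($m{\left(M,J \right)} = 6 + \left(3 + J\right) = 9 + J$)
$450 m{\left(-7,2 \right)} + 195 = 450 \left(9 + 2\right) + 195 = 450 \cdot 11 + 195 = 4950 + 195 = 5145$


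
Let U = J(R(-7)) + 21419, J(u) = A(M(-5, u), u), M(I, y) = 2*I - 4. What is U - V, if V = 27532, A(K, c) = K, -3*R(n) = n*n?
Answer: -6127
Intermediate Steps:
R(n) = -n²/3 (R(n) = -n*n/3 = -n²/3)
M(I, y) = -4 + 2*I
J(u) = -14 (J(u) = -4 + 2*(-5) = -4 - 10 = -14)
U = 21405 (U = -14 + 21419 = 21405)
U - V = 21405 - 1*27532 = 21405 - 27532 = -6127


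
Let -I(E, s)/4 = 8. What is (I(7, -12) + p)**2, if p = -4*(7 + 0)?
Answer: 3600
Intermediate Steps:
p = -28 (p = -4*7 = -28)
I(E, s) = -32 (I(E, s) = -4*8 = -32)
(I(7, -12) + p)**2 = (-32 - 28)**2 = (-60)**2 = 3600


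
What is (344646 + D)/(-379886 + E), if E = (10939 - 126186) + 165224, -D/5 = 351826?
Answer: 1414484/329909 ≈ 4.2875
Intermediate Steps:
D = -1759130 (D = -5*351826 = -1759130)
E = 49977 (E = -115247 + 165224 = 49977)
(344646 + D)/(-379886 + E) = (344646 - 1759130)/(-379886 + 49977) = -1414484/(-329909) = -1414484*(-1/329909) = 1414484/329909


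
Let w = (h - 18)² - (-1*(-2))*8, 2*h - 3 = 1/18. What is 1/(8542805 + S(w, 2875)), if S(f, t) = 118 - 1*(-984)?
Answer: 1/8543907 ≈ 1.1704e-7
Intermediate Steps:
h = 55/36 (h = 3/2 + (½)/18 = 3/2 + (½)*(1/18) = 3/2 + 1/36 = 55/36 ≈ 1.5278)
w = 330913/1296 (w = (55/36 - 18)² - (-1*(-2))*8 = (-593/36)² - 2*8 = 351649/1296 - 1*16 = 351649/1296 - 16 = 330913/1296 ≈ 255.33)
S(f, t) = 1102 (S(f, t) = 118 + 984 = 1102)
1/(8542805 + S(w, 2875)) = 1/(8542805 + 1102) = 1/8543907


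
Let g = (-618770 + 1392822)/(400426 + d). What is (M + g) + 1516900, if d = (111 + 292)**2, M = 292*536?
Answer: 941855617072/562835 ≈ 1.6734e+6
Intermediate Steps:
M = 156512
d = 162409 (d = 403**2 = 162409)
g = 774052/562835 (g = (-618770 + 1392822)/(400426 + 162409) = 774052/562835 ≈ 1.3753)
(M + g) + 1516900 = (156512 + 774052/562835) + 1516900 = 88091205572/562835 + 1516900 = 941855617072/562835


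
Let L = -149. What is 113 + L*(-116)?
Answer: 17397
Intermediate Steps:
113 + L*(-116) = 113 - 149*(-116) = 113 + 17284 = 17397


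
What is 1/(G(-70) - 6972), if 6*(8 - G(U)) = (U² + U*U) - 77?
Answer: -2/17169 ≈ -0.00011649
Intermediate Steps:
G(U) = 125/6 - U²/3 (G(U) = 8 - ((U² + U*U) - 77)/6 = 8 - ((U² + U²) - 77)/6 = 8 - (2*U² - 77)/6 = 8 - (-77 + 2*U²)/6 = 8 + (77/6 - U²/3) = 125/6 - U²/3)
1/(G(-70) - 6972) = 1/((125/6 - ⅓*(-70)²) - 6972) = 1/((125/6 - ⅓*4900) - 6972) = 1/((125/6 - 4900/3) - 6972) = 1/(-3225/2 - 6972) = 1/(-17169/2) = -2/17169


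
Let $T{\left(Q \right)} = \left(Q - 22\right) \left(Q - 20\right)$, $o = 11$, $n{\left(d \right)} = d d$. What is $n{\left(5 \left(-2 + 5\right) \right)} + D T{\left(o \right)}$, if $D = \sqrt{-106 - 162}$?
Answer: $225 + 198 i \sqrt{67} \approx 225.0 + 1620.7 i$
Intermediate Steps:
$n{\left(d \right)} = d^{2}$
$D = 2 i \sqrt{67}$ ($D = \sqrt{-268} = 2 i \sqrt{67} \approx 16.371 i$)
$T{\left(Q \right)} = \left(-22 + Q\right) \left(-20 + Q\right)$
$n{\left(5 \left(-2 + 5\right) \right)} + D T{\left(o \right)} = \left(5 \left(-2 + 5\right)\right)^{2} + 2 i \sqrt{67} \left(440 + 11^{2} - 462\right) = \left(5 \cdot 3\right)^{2} + 2 i \sqrt{67} \left(440 + 121 - 462\right) = 15^{2} + 2 i \sqrt{67} \cdot 99 = 225 + 198 i \sqrt{67}$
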